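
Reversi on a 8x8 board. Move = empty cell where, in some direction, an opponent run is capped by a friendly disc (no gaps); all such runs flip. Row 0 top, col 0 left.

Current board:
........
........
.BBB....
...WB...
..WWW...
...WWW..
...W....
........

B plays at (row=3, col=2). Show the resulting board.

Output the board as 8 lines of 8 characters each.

Answer: ........
........
.BBB....
..BBB...
..WWW...
...WWW..
...W....
........

Derivation:
Place B at (3,2); scan 8 dirs for brackets.
Dir NW: first cell 'B' (not opp) -> no flip
Dir N: first cell 'B' (not opp) -> no flip
Dir NE: first cell 'B' (not opp) -> no flip
Dir W: first cell '.' (not opp) -> no flip
Dir E: opp run (3,3) capped by B -> flip
Dir SW: first cell '.' (not opp) -> no flip
Dir S: opp run (4,2), next='.' -> no flip
Dir SE: opp run (4,3) (5,4), next='.' -> no flip
All flips: (3,3)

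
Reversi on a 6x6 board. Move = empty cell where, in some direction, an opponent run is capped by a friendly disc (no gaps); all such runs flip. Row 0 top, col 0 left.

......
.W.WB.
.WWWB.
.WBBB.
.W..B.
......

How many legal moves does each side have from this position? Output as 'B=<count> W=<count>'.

Answer: B=8 W=8

Derivation:
-- B to move --
(0,0): flips 2 -> legal
(0,1): no bracket -> illegal
(0,2): flips 1 -> legal
(0,3): flips 2 -> legal
(0,4): no bracket -> illegal
(1,0): flips 1 -> legal
(1,2): flips 3 -> legal
(2,0): flips 3 -> legal
(3,0): flips 1 -> legal
(4,0): no bracket -> illegal
(4,2): no bracket -> illegal
(5,0): flips 1 -> legal
(5,1): no bracket -> illegal
(5,2): no bracket -> illegal
B mobility = 8
-- W to move --
(0,3): no bracket -> illegal
(0,4): no bracket -> illegal
(0,5): flips 1 -> legal
(1,5): flips 1 -> legal
(2,5): flips 1 -> legal
(3,5): flips 4 -> legal
(4,2): flips 1 -> legal
(4,3): flips 2 -> legal
(4,5): flips 1 -> legal
(5,3): no bracket -> illegal
(5,4): no bracket -> illegal
(5,5): flips 2 -> legal
W mobility = 8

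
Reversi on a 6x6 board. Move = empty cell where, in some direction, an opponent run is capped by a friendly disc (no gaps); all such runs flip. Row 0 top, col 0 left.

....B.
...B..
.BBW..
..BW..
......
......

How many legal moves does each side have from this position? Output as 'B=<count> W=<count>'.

-- B to move --
(1,2): no bracket -> illegal
(1,4): flips 1 -> legal
(2,4): flips 1 -> legal
(3,4): flips 1 -> legal
(4,2): no bracket -> illegal
(4,3): flips 2 -> legal
(4,4): flips 1 -> legal
B mobility = 5
-- W to move --
(0,2): no bracket -> illegal
(0,3): flips 1 -> legal
(0,5): no bracket -> illegal
(1,0): no bracket -> illegal
(1,1): flips 1 -> legal
(1,2): no bracket -> illegal
(1,4): no bracket -> illegal
(1,5): no bracket -> illegal
(2,0): flips 2 -> legal
(2,4): no bracket -> illegal
(3,0): no bracket -> illegal
(3,1): flips 1 -> legal
(4,1): flips 1 -> legal
(4,2): no bracket -> illegal
(4,3): no bracket -> illegal
W mobility = 5

Answer: B=5 W=5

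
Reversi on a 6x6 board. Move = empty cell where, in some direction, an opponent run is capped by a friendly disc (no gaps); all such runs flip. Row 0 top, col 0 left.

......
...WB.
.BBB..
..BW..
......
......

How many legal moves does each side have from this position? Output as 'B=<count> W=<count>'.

-- B to move --
(0,2): no bracket -> illegal
(0,3): flips 1 -> legal
(0,4): flips 1 -> legal
(1,2): flips 1 -> legal
(2,4): no bracket -> illegal
(3,4): flips 1 -> legal
(4,2): no bracket -> illegal
(4,3): flips 1 -> legal
(4,4): flips 1 -> legal
B mobility = 6
-- W to move --
(0,3): no bracket -> illegal
(0,4): no bracket -> illegal
(0,5): no bracket -> illegal
(1,0): no bracket -> illegal
(1,1): flips 1 -> legal
(1,2): no bracket -> illegal
(1,5): flips 1 -> legal
(2,0): no bracket -> illegal
(2,4): no bracket -> illegal
(2,5): no bracket -> illegal
(3,0): no bracket -> illegal
(3,1): flips 2 -> legal
(3,4): no bracket -> illegal
(4,1): no bracket -> illegal
(4,2): no bracket -> illegal
(4,3): no bracket -> illegal
W mobility = 3

Answer: B=6 W=3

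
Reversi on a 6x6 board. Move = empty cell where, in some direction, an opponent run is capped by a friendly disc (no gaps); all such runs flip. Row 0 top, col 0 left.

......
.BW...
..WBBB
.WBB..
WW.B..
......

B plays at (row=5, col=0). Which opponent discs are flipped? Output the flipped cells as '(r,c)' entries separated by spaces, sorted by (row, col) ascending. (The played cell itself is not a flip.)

Answer: (4,1)

Derivation:
Dir NW: edge -> no flip
Dir N: opp run (4,0), next='.' -> no flip
Dir NE: opp run (4,1) capped by B -> flip
Dir W: edge -> no flip
Dir E: first cell '.' (not opp) -> no flip
Dir SW: edge -> no flip
Dir S: edge -> no flip
Dir SE: edge -> no flip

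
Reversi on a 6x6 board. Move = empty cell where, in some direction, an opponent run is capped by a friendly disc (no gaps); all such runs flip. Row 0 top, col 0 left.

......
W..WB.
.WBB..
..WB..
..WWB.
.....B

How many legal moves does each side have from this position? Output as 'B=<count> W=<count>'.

Answer: B=9 W=7

Derivation:
-- B to move --
(0,0): no bracket -> illegal
(0,1): no bracket -> illegal
(0,2): no bracket -> illegal
(0,3): flips 1 -> legal
(0,4): flips 1 -> legal
(1,1): no bracket -> illegal
(1,2): flips 1 -> legal
(2,0): flips 1 -> legal
(2,4): no bracket -> illegal
(3,0): no bracket -> illegal
(3,1): flips 1 -> legal
(3,4): no bracket -> illegal
(4,1): flips 3 -> legal
(5,1): flips 1 -> legal
(5,2): flips 2 -> legal
(5,3): flips 1 -> legal
(5,4): no bracket -> illegal
B mobility = 9
-- W to move --
(0,3): no bracket -> illegal
(0,4): no bracket -> illegal
(0,5): flips 2 -> legal
(1,1): no bracket -> illegal
(1,2): flips 1 -> legal
(1,5): flips 1 -> legal
(2,4): flips 3 -> legal
(2,5): no bracket -> illegal
(3,1): flips 1 -> legal
(3,4): flips 1 -> legal
(3,5): no bracket -> illegal
(4,5): flips 1 -> legal
(5,3): no bracket -> illegal
(5,4): no bracket -> illegal
W mobility = 7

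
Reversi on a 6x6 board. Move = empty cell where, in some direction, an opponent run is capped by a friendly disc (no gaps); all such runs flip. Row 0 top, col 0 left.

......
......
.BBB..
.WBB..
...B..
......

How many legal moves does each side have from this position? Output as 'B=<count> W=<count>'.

Answer: B=3 W=3

Derivation:
-- B to move --
(2,0): no bracket -> illegal
(3,0): flips 1 -> legal
(4,0): flips 1 -> legal
(4,1): flips 1 -> legal
(4,2): no bracket -> illegal
B mobility = 3
-- W to move --
(1,0): no bracket -> illegal
(1,1): flips 1 -> legal
(1,2): no bracket -> illegal
(1,3): flips 1 -> legal
(1,4): no bracket -> illegal
(2,0): no bracket -> illegal
(2,4): no bracket -> illegal
(3,0): no bracket -> illegal
(3,4): flips 2 -> legal
(4,1): no bracket -> illegal
(4,2): no bracket -> illegal
(4,4): no bracket -> illegal
(5,2): no bracket -> illegal
(5,3): no bracket -> illegal
(5,4): no bracket -> illegal
W mobility = 3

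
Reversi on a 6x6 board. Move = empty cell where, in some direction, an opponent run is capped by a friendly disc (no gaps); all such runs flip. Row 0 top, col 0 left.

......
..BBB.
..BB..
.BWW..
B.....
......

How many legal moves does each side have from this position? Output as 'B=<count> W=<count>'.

Answer: B=5 W=5

Derivation:
-- B to move --
(2,1): no bracket -> illegal
(2,4): no bracket -> illegal
(3,4): flips 2 -> legal
(4,1): flips 1 -> legal
(4,2): flips 1 -> legal
(4,3): flips 1 -> legal
(4,4): flips 1 -> legal
B mobility = 5
-- W to move --
(0,1): no bracket -> illegal
(0,2): flips 2 -> legal
(0,3): flips 2 -> legal
(0,4): no bracket -> illegal
(0,5): flips 2 -> legal
(1,1): flips 1 -> legal
(1,5): no bracket -> illegal
(2,0): no bracket -> illegal
(2,1): no bracket -> illegal
(2,4): no bracket -> illegal
(2,5): no bracket -> illegal
(3,0): flips 1 -> legal
(3,4): no bracket -> illegal
(4,1): no bracket -> illegal
(4,2): no bracket -> illegal
(5,0): no bracket -> illegal
(5,1): no bracket -> illegal
W mobility = 5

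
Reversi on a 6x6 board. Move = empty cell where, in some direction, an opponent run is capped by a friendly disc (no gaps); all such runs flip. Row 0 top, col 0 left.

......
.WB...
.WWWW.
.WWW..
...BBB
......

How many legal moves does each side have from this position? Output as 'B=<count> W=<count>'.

-- B to move --
(0,0): flips 3 -> legal
(0,1): no bracket -> illegal
(0,2): no bracket -> illegal
(1,0): flips 3 -> legal
(1,3): flips 2 -> legal
(1,4): no bracket -> illegal
(1,5): no bracket -> illegal
(2,0): no bracket -> illegal
(2,5): no bracket -> illegal
(3,0): flips 1 -> legal
(3,4): flips 1 -> legal
(3,5): no bracket -> illegal
(4,0): no bracket -> illegal
(4,1): no bracket -> illegal
(4,2): flips 2 -> legal
B mobility = 6
-- W to move --
(0,1): flips 1 -> legal
(0,2): flips 1 -> legal
(0,3): flips 1 -> legal
(1,3): flips 1 -> legal
(3,4): no bracket -> illegal
(3,5): no bracket -> illegal
(4,2): no bracket -> illegal
(5,2): no bracket -> illegal
(5,3): flips 1 -> legal
(5,4): flips 1 -> legal
(5,5): flips 1 -> legal
W mobility = 7

Answer: B=6 W=7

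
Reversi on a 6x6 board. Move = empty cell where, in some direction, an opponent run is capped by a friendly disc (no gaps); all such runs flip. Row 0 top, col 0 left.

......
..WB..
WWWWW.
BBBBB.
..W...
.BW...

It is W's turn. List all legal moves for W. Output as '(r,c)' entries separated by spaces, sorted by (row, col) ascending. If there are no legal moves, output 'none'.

Answer: (0,2) (0,3) (0,4) (1,4) (4,0) (4,1) (4,3) (4,4) (4,5) (5,0)

Derivation:
(0,2): flips 1 -> legal
(0,3): flips 1 -> legal
(0,4): flips 1 -> legal
(1,4): flips 1 -> legal
(2,5): no bracket -> illegal
(3,5): no bracket -> illegal
(4,0): flips 2 -> legal
(4,1): flips 2 -> legal
(4,3): flips 2 -> legal
(4,4): flips 2 -> legal
(4,5): flips 1 -> legal
(5,0): flips 1 -> legal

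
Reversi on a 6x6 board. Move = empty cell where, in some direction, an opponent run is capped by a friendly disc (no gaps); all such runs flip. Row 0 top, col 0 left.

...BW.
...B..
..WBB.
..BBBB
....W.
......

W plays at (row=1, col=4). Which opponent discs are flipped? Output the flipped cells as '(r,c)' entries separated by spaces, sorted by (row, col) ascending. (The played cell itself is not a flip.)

Answer: (2,4) (3,4)

Derivation:
Dir NW: opp run (0,3), next=edge -> no flip
Dir N: first cell 'W' (not opp) -> no flip
Dir NE: first cell '.' (not opp) -> no flip
Dir W: opp run (1,3), next='.' -> no flip
Dir E: first cell '.' (not opp) -> no flip
Dir SW: opp run (2,3) (3,2), next='.' -> no flip
Dir S: opp run (2,4) (3,4) capped by W -> flip
Dir SE: first cell '.' (not opp) -> no flip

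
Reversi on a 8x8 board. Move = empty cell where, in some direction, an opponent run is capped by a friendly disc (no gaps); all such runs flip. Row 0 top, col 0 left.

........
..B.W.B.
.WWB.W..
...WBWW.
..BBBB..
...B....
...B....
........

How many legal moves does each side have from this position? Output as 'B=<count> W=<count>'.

Answer: B=10 W=12

Derivation:
-- B to move --
(0,3): no bracket -> illegal
(0,4): no bracket -> illegal
(0,5): flips 1 -> legal
(1,0): no bracket -> illegal
(1,1): flips 2 -> legal
(1,3): no bracket -> illegal
(1,5): flips 2 -> legal
(2,0): flips 2 -> legal
(2,4): flips 1 -> legal
(2,6): flips 1 -> legal
(2,7): flips 1 -> legal
(3,0): flips 1 -> legal
(3,1): no bracket -> illegal
(3,2): flips 2 -> legal
(3,7): flips 2 -> legal
(4,6): no bracket -> illegal
(4,7): no bracket -> illegal
B mobility = 10
-- W to move --
(0,1): no bracket -> illegal
(0,2): flips 1 -> legal
(0,3): flips 1 -> legal
(0,5): no bracket -> illegal
(0,6): no bracket -> illegal
(0,7): flips 1 -> legal
(1,1): no bracket -> illegal
(1,3): flips 1 -> legal
(1,5): no bracket -> illegal
(1,7): no bracket -> illegal
(2,4): flips 1 -> legal
(2,6): no bracket -> illegal
(2,7): no bracket -> illegal
(3,1): no bracket -> illegal
(3,2): flips 1 -> legal
(4,1): no bracket -> illegal
(4,6): no bracket -> illegal
(5,1): flips 1 -> legal
(5,2): flips 2 -> legal
(5,4): flips 1 -> legal
(5,5): flips 2 -> legal
(5,6): no bracket -> illegal
(6,2): flips 2 -> legal
(6,4): no bracket -> illegal
(7,2): no bracket -> illegal
(7,3): flips 3 -> legal
(7,4): no bracket -> illegal
W mobility = 12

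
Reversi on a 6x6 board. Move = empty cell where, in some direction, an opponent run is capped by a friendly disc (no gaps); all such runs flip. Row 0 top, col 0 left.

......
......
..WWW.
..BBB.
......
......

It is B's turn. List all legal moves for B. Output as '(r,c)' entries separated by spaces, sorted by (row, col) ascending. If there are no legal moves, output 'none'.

(1,1): flips 1 -> legal
(1,2): flips 2 -> legal
(1,3): flips 1 -> legal
(1,4): flips 2 -> legal
(1,5): flips 1 -> legal
(2,1): no bracket -> illegal
(2,5): no bracket -> illegal
(3,1): no bracket -> illegal
(3,5): no bracket -> illegal

Answer: (1,1) (1,2) (1,3) (1,4) (1,5)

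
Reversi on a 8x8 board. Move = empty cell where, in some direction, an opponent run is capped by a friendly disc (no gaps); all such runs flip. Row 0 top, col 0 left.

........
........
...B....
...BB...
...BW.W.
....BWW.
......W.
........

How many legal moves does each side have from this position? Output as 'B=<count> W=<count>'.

Answer: B=3 W=5

Derivation:
-- B to move --
(3,5): no bracket -> illegal
(3,6): no bracket -> illegal
(3,7): no bracket -> illegal
(4,5): flips 1 -> legal
(4,7): no bracket -> illegal
(5,3): no bracket -> illegal
(5,7): flips 2 -> legal
(6,4): no bracket -> illegal
(6,5): no bracket -> illegal
(6,7): no bracket -> illegal
(7,5): no bracket -> illegal
(7,6): no bracket -> illegal
(7,7): flips 3 -> legal
B mobility = 3
-- W to move --
(1,2): no bracket -> illegal
(1,3): no bracket -> illegal
(1,4): no bracket -> illegal
(2,2): flips 1 -> legal
(2,4): flips 1 -> legal
(2,5): no bracket -> illegal
(3,2): no bracket -> illegal
(3,5): no bracket -> illegal
(4,2): flips 1 -> legal
(4,5): no bracket -> illegal
(5,2): no bracket -> illegal
(5,3): flips 1 -> legal
(6,3): no bracket -> illegal
(6,4): flips 1 -> legal
(6,5): no bracket -> illegal
W mobility = 5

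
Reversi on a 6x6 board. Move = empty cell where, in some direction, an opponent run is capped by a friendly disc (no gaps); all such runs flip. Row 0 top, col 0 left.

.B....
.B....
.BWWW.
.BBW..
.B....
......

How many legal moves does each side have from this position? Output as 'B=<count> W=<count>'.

-- B to move --
(1,2): flips 1 -> legal
(1,3): flips 1 -> legal
(1,4): flips 1 -> legal
(1,5): no bracket -> illegal
(2,5): flips 3 -> legal
(3,4): flips 1 -> legal
(3,5): no bracket -> illegal
(4,2): no bracket -> illegal
(4,3): no bracket -> illegal
(4,4): flips 2 -> legal
B mobility = 6
-- W to move --
(0,0): flips 1 -> legal
(0,2): no bracket -> illegal
(1,0): no bracket -> illegal
(1,2): no bracket -> illegal
(2,0): flips 1 -> legal
(3,0): flips 2 -> legal
(4,0): flips 1 -> legal
(4,2): flips 1 -> legal
(4,3): no bracket -> illegal
(5,0): flips 2 -> legal
(5,1): no bracket -> illegal
(5,2): no bracket -> illegal
W mobility = 6

Answer: B=6 W=6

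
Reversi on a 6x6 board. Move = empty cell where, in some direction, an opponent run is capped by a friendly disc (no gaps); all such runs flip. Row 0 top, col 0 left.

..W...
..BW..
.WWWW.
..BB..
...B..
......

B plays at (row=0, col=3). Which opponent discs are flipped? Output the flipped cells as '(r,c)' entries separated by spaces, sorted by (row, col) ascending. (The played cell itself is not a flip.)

Answer: (1,3) (2,3)

Derivation:
Dir NW: edge -> no flip
Dir N: edge -> no flip
Dir NE: edge -> no flip
Dir W: opp run (0,2), next='.' -> no flip
Dir E: first cell '.' (not opp) -> no flip
Dir SW: first cell 'B' (not opp) -> no flip
Dir S: opp run (1,3) (2,3) capped by B -> flip
Dir SE: first cell '.' (not opp) -> no flip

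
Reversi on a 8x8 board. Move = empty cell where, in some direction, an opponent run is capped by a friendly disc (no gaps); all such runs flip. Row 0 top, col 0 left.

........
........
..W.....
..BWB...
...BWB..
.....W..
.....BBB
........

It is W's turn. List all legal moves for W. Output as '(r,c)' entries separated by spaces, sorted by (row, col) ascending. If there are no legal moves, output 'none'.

(2,1): no bracket -> illegal
(2,3): no bracket -> illegal
(2,4): flips 1 -> legal
(2,5): no bracket -> illegal
(3,1): flips 1 -> legal
(3,5): flips 2 -> legal
(3,6): no bracket -> illegal
(4,1): no bracket -> illegal
(4,2): flips 2 -> legal
(4,6): flips 1 -> legal
(5,2): no bracket -> illegal
(5,3): flips 1 -> legal
(5,4): no bracket -> illegal
(5,6): no bracket -> illegal
(5,7): no bracket -> illegal
(6,4): no bracket -> illegal
(7,4): no bracket -> illegal
(7,5): flips 1 -> legal
(7,6): no bracket -> illegal
(7,7): flips 1 -> legal

Answer: (2,4) (3,1) (3,5) (4,2) (4,6) (5,3) (7,5) (7,7)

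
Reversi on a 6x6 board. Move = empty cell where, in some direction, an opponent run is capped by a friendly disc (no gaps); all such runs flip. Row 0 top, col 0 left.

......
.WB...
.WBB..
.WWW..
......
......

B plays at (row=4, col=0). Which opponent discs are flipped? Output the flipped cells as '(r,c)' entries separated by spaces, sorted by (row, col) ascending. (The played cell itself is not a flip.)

Answer: (3,1)

Derivation:
Dir NW: edge -> no flip
Dir N: first cell '.' (not opp) -> no flip
Dir NE: opp run (3,1) capped by B -> flip
Dir W: edge -> no flip
Dir E: first cell '.' (not opp) -> no flip
Dir SW: edge -> no flip
Dir S: first cell '.' (not opp) -> no flip
Dir SE: first cell '.' (not opp) -> no flip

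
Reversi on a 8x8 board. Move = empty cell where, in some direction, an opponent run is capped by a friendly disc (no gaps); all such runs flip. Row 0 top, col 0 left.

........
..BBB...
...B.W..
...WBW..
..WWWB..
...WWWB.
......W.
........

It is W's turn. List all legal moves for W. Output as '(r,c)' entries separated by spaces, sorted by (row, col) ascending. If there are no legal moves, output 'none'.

(0,1): no bracket -> illegal
(0,2): no bracket -> illegal
(0,3): flips 3 -> legal
(0,4): no bracket -> illegal
(0,5): no bracket -> illegal
(1,1): no bracket -> illegal
(1,5): no bracket -> illegal
(2,1): no bracket -> illegal
(2,2): no bracket -> illegal
(2,4): flips 1 -> legal
(3,2): no bracket -> illegal
(3,6): flips 1 -> legal
(4,6): flips 2 -> legal
(4,7): no bracket -> illegal
(5,7): flips 1 -> legal
(6,5): no bracket -> illegal
(6,7): no bracket -> illegal

Answer: (0,3) (2,4) (3,6) (4,6) (5,7)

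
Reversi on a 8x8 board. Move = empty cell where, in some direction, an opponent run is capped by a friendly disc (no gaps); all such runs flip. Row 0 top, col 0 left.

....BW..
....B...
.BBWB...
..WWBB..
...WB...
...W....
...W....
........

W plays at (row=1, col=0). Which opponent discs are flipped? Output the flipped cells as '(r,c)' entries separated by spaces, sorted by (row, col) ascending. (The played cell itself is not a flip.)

Answer: (2,1)

Derivation:
Dir NW: edge -> no flip
Dir N: first cell '.' (not opp) -> no flip
Dir NE: first cell '.' (not opp) -> no flip
Dir W: edge -> no flip
Dir E: first cell '.' (not opp) -> no flip
Dir SW: edge -> no flip
Dir S: first cell '.' (not opp) -> no flip
Dir SE: opp run (2,1) capped by W -> flip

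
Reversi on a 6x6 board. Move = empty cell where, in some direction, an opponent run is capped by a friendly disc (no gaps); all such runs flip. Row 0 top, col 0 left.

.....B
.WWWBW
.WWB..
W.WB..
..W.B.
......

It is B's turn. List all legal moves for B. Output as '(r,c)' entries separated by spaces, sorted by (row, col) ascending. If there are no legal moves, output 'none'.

Answer: (0,0) (0,1) (0,3) (1,0) (2,0) (2,5) (3,1) (4,1) (5,1)

Derivation:
(0,0): flips 2 -> legal
(0,1): flips 1 -> legal
(0,2): no bracket -> illegal
(0,3): flips 1 -> legal
(0,4): no bracket -> illegal
(1,0): flips 3 -> legal
(2,0): flips 2 -> legal
(2,4): no bracket -> illegal
(2,5): flips 1 -> legal
(3,1): flips 1 -> legal
(4,0): no bracket -> illegal
(4,1): flips 1 -> legal
(4,3): no bracket -> illegal
(5,1): flips 1 -> legal
(5,2): no bracket -> illegal
(5,3): no bracket -> illegal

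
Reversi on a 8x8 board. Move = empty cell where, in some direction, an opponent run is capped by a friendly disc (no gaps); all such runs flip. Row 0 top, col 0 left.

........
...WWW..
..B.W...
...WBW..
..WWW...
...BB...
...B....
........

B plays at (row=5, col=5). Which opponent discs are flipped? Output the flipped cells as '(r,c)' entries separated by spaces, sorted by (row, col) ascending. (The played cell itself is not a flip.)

Dir NW: opp run (4,4) (3,3) capped by B -> flip
Dir N: first cell '.' (not opp) -> no flip
Dir NE: first cell '.' (not opp) -> no flip
Dir W: first cell 'B' (not opp) -> no flip
Dir E: first cell '.' (not opp) -> no flip
Dir SW: first cell '.' (not opp) -> no flip
Dir S: first cell '.' (not opp) -> no flip
Dir SE: first cell '.' (not opp) -> no flip

Answer: (3,3) (4,4)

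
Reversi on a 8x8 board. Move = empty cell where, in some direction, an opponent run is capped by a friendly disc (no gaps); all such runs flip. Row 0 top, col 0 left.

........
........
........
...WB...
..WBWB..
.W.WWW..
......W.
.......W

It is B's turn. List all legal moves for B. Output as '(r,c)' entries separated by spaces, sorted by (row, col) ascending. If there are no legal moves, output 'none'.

(2,2): no bracket -> illegal
(2,3): flips 1 -> legal
(2,4): no bracket -> illegal
(3,1): no bracket -> illegal
(3,2): flips 1 -> legal
(3,5): no bracket -> illegal
(4,0): no bracket -> illegal
(4,1): flips 1 -> legal
(4,6): no bracket -> illegal
(5,0): no bracket -> illegal
(5,2): no bracket -> illegal
(5,6): no bracket -> illegal
(5,7): no bracket -> illegal
(6,0): no bracket -> illegal
(6,1): no bracket -> illegal
(6,2): no bracket -> illegal
(6,3): flips 2 -> legal
(6,4): flips 2 -> legal
(6,5): flips 2 -> legal
(6,7): no bracket -> illegal
(7,5): no bracket -> illegal
(7,6): no bracket -> illegal

Answer: (2,3) (3,2) (4,1) (6,3) (6,4) (6,5)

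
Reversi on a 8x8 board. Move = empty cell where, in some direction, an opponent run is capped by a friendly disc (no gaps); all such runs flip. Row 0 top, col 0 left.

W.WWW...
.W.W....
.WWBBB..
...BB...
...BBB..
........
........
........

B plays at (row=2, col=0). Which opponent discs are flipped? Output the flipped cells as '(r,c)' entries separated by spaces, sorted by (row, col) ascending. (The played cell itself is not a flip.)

Dir NW: edge -> no flip
Dir N: first cell '.' (not opp) -> no flip
Dir NE: opp run (1,1) (0,2), next=edge -> no flip
Dir W: edge -> no flip
Dir E: opp run (2,1) (2,2) capped by B -> flip
Dir SW: edge -> no flip
Dir S: first cell '.' (not opp) -> no flip
Dir SE: first cell '.' (not opp) -> no flip

Answer: (2,1) (2,2)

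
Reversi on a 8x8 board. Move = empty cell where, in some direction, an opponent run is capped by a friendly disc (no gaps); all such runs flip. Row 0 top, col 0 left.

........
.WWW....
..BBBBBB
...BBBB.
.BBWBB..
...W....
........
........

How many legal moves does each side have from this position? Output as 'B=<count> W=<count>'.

Answer: B=9 W=8

Derivation:
-- B to move --
(0,0): flips 1 -> legal
(0,1): flips 1 -> legal
(0,2): flips 2 -> legal
(0,3): flips 1 -> legal
(0,4): flips 1 -> legal
(1,0): no bracket -> illegal
(1,4): no bracket -> illegal
(2,0): no bracket -> illegal
(2,1): no bracket -> illegal
(3,2): no bracket -> illegal
(5,2): flips 1 -> legal
(5,4): no bracket -> illegal
(6,2): flips 1 -> legal
(6,3): flips 2 -> legal
(6,4): flips 1 -> legal
B mobility = 9
-- W to move --
(1,4): no bracket -> illegal
(1,5): no bracket -> illegal
(1,6): flips 2 -> legal
(1,7): flips 3 -> legal
(2,1): no bracket -> illegal
(3,0): no bracket -> illegal
(3,1): flips 2 -> legal
(3,2): flips 1 -> legal
(3,7): no bracket -> illegal
(4,0): flips 2 -> legal
(4,6): flips 4 -> legal
(4,7): no bracket -> illegal
(5,0): no bracket -> illegal
(5,1): no bracket -> illegal
(5,2): no bracket -> illegal
(5,4): no bracket -> illegal
(5,5): flips 3 -> legal
(5,6): flips 3 -> legal
W mobility = 8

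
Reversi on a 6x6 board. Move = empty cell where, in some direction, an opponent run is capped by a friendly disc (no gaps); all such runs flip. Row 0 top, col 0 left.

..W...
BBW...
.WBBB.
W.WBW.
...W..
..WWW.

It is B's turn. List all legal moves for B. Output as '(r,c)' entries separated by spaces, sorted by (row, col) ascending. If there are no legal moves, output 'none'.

Answer: (0,1) (1,3) (2,0) (3,1) (3,5) (4,1) (4,2) (4,4) (4,5)

Derivation:
(0,1): flips 1 -> legal
(0,3): no bracket -> illegal
(1,3): flips 1 -> legal
(2,0): flips 1 -> legal
(2,5): no bracket -> illegal
(3,1): flips 2 -> legal
(3,5): flips 1 -> legal
(4,0): no bracket -> illegal
(4,1): flips 1 -> legal
(4,2): flips 1 -> legal
(4,4): flips 1 -> legal
(4,5): flips 1 -> legal
(5,1): no bracket -> illegal
(5,5): no bracket -> illegal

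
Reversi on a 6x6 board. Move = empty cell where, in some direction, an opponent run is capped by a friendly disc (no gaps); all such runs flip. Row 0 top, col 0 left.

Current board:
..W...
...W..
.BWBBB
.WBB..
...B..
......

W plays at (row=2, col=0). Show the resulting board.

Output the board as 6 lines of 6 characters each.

Answer: ..W...
...W..
WWWBBB
.WBB..
...B..
......

Derivation:
Place W at (2,0); scan 8 dirs for brackets.
Dir NW: edge -> no flip
Dir N: first cell '.' (not opp) -> no flip
Dir NE: first cell '.' (not opp) -> no flip
Dir W: edge -> no flip
Dir E: opp run (2,1) capped by W -> flip
Dir SW: edge -> no flip
Dir S: first cell '.' (not opp) -> no flip
Dir SE: first cell 'W' (not opp) -> no flip
All flips: (2,1)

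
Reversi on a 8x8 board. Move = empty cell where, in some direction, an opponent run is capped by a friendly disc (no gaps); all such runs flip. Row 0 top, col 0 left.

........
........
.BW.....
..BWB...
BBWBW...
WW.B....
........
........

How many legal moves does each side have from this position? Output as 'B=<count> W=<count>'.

-- B to move --
(1,1): no bracket -> illegal
(1,2): flips 1 -> legal
(1,3): no bracket -> illegal
(2,3): flips 2 -> legal
(2,4): no bracket -> illegal
(3,1): flips 1 -> legal
(3,5): flips 1 -> legal
(4,5): flips 1 -> legal
(5,2): flips 1 -> legal
(5,4): flips 1 -> legal
(5,5): no bracket -> illegal
(6,0): flips 1 -> legal
(6,1): flips 1 -> legal
(6,2): flips 1 -> legal
B mobility = 10
-- W to move --
(1,0): no bracket -> illegal
(1,1): no bracket -> illegal
(1,2): no bracket -> illegal
(2,0): flips 1 -> legal
(2,3): flips 2 -> legal
(2,4): flips 1 -> legal
(2,5): no bracket -> illegal
(3,0): flips 1 -> legal
(3,1): flips 2 -> legal
(3,5): flips 1 -> legal
(4,5): no bracket -> illegal
(5,2): no bracket -> illegal
(5,4): no bracket -> illegal
(6,2): flips 1 -> legal
(6,3): flips 2 -> legal
(6,4): flips 1 -> legal
W mobility = 9

Answer: B=10 W=9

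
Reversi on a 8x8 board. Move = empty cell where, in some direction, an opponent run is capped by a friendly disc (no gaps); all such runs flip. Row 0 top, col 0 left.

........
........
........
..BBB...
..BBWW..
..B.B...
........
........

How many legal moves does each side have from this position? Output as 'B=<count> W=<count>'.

-- B to move --
(3,5): no bracket -> illegal
(3,6): flips 1 -> legal
(4,6): flips 2 -> legal
(5,3): no bracket -> illegal
(5,5): flips 1 -> legal
(5,6): flips 1 -> legal
B mobility = 4
-- W to move --
(2,1): no bracket -> illegal
(2,2): flips 1 -> legal
(2,3): flips 1 -> legal
(2,4): flips 1 -> legal
(2,5): no bracket -> illegal
(3,1): no bracket -> illegal
(3,5): no bracket -> illegal
(4,1): flips 2 -> legal
(5,1): no bracket -> illegal
(5,3): no bracket -> illegal
(5,5): no bracket -> illegal
(6,1): no bracket -> illegal
(6,2): no bracket -> illegal
(6,3): flips 1 -> legal
(6,4): flips 1 -> legal
(6,5): no bracket -> illegal
W mobility = 6

Answer: B=4 W=6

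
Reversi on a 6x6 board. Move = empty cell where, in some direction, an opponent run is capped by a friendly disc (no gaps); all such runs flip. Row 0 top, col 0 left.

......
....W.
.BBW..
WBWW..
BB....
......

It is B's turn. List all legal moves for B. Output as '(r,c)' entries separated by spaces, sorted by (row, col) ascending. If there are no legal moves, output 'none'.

Answer: (0,5) (2,0) (2,4) (3,4) (4,2) (4,3) (4,4)

Derivation:
(0,3): no bracket -> illegal
(0,4): no bracket -> illegal
(0,5): flips 3 -> legal
(1,2): no bracket -> illegal
(1,3): no bracket -> illegal
(1,5): no bracket -> illegal
(2,0): flips 1 -> legal
(2,4): flips 1 -> legal
(2,5): no bracket -> illegal
(3,4): flips 2 -> legal
(4,2): flips 1 -> legal
(4,3): flips 1 -> legal
(4,4): flips 1 -> legal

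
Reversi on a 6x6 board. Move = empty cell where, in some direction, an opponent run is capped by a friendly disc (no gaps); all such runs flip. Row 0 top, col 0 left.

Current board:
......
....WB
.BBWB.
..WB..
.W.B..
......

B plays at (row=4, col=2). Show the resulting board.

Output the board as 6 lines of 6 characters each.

Place B at (4,2); scan 8 dirs for brackets.
Dir NW: first cell '.' (not opp) -> no flip
Dir N: opp run (3,2) capped by B -> flip
Dir NE: first cell 'B' (not opp) -> no flip
Dir W: opp run (4,1), next='.' -> no flip
Dir E: first cell 'B' (not opp) -> no flip
Dir SW: first cell '.' (not opp) -> no flip
Dir S: first cell '.' (not opp) -> no flip
Dir SE: first cell '.' (not opp) -> no flip
All flips: (3,2)

Answer: ......
....WB
.BBWB.
..BB..
.WBB..
......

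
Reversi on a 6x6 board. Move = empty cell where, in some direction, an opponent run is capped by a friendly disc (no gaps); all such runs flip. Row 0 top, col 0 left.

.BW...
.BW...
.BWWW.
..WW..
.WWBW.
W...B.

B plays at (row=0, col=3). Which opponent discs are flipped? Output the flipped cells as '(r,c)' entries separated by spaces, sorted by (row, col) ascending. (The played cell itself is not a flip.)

Dir NW: edge -> no flip
Dir N: edge -> no flip
Dir NE: edge -> no flip
Dir W: opp run (0,2) capped by B -> flip
Dir E: first cell '.' (not opp) -> no flip
Dir SW: opp run (1,2) capped by B -> flip
Dir S: first cell '.' (not opp) -> no flip
Dir SE: first cell '.' (not opp) -> no flip

Answer: (0,2) (1,2)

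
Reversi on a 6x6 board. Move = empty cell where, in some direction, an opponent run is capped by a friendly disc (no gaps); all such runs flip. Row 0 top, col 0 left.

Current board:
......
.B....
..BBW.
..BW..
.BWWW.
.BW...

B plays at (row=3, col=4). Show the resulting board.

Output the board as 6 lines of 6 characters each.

Answer: ......
.B....
..BBW.
..BBB.
.BWWW.
.BW...

Derivation:
Place B at (3,4); scan 8 dirs for brackets.
Dir NW: first cell 'B' (not opp) -> no flip
Dir N: opp run (2,4), next='.' -> no flip
Dir NE: first cell '.' (not opp) -> no flip
Dir W: opp run (3,3) capped by B -> flip
Dir E: first cell '.' (not opp) -> no flip
Dir SW: opp run (4,3) (5,2), next=edge -> no flip
Dir S: opp run (4,4), next='.' -> no flip
Dir SE: first cell '.' (not opp) -> no flip
All flips: (3,3)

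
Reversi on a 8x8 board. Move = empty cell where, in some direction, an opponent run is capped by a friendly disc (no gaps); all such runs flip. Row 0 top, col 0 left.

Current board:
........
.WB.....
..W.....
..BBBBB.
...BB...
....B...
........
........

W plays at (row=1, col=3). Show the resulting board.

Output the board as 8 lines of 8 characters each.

Place W at (1,3); scan 8 dirs for brackets.
Dir NW: first cell '.' (not opp) -> no flip
Dir N: first cell '.' (not opp) -> no flip
Dir NE: first cell '.' (not opp) -> no flip
Dir W: opp run (1,2) capped by W -> flip
Dir E: first cell '.' (not opp) -> no flip
Dir SW: first cell 'W' (not opp) -> no flip
Dir S: first cell '.' (not opp) -> no flip
Dir SE: first cell '.' (not opp) -> no flip
All flips: (1,2)

Answer: ........
.WWW....
..W.....
..BBBBB.
...BB...
....B...
........
........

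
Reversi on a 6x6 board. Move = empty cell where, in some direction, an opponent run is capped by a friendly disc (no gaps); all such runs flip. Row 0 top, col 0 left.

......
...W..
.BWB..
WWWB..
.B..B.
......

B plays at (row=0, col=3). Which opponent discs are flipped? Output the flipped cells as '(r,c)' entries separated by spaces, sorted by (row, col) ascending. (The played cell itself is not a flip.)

Answer: (1,3)

Derivation:
Dir NW: edge -> no flip
Dir N: edge -> no flip
Dir NE: edge -> no flip
Dir W: first cell '.' (not opp) -> no flip
Dir E: first cell '.' (not opp) -> no flip
Dir SW: first cell '.' (not opp) -> no flip
Dir S: opp run (1,3) capped by B -> flip
Dir SE: first cell '.' (not opp) -> no flip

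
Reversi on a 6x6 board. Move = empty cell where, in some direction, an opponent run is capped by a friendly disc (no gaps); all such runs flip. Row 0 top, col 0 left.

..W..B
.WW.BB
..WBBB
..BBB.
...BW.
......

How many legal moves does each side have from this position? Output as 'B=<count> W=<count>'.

Answer: B=6 W=3

Derivation:
-- B to move --
(0,0): flips 2 -> legal
(0,1): flips 1 -> legal
(0,3): no bracket -> illegal
(1,0): no bracket -> illegal
(1,3): no bracket -> illegal
(2,0): no bracket -> illegal
(2,1): flips 1 -> legal
(3,1): no bracket -> illegal
(3,5): no bracket -> illegal
(4,5): flips 1 -> legal
(5,3): no bracket -> illegal
(5,4): flips 1 -> legal
(5,5): flips 1 -> legal
B mobility = 6
-- W to move --
(0,3): no bracket -> illegal
(0,4): flips 3 -> legal
(1,3): no bracket -> illegal
(2,1): no bracket -> illegal
(3,1): no bracket -> illegal
(3,5): no bracket -> illegal
(4,1): no bracket -> illegal
(4,2): flips 2 -> legal
(4,5): flips 2 -> legal
(5,2): no bracket -> illegal
(5,3): no bracket -> illegal
(5,4): no bracket -> illegal
W mobility = 3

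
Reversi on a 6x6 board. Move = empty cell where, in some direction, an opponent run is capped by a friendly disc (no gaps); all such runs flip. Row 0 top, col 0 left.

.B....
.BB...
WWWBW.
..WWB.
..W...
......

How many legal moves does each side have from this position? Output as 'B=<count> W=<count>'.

-- B to move --
(1,0): no bracket -> illegal
(1,3): no bracket -> illegal
(1,4): flips 1 -> legal
(1,5): no bracket -> illegal
(2,5): flips 1 -> legal
(3,0): flips 1 -> legal
(3,1): flips 3 -> legal
(3,5): no bracket -> illegal
(4,1): flips 1 -> legal
(4,3): flips 1 -> legal
(4,4): flips 2 -> legal
(5,1): no bracket -> illegal
(5,2): flips 3 -> legal
(5,3): no bracket -> illegal
B mobility = 8
-- W to move --
(0,0): flips 1 -> legal
(0,2): flips 2 -> legal
(0,3): flips 1 -> legal
(1,0): no bracket -> illegal
(1,3): flips 1 -> legal
(1,4): flips 1 -> legal
(2,5): no bracket -> illegal
(3,5): flips 1 -> legal
(4,3): no bracket -> illegal
(4,4): flips 1 -> legal
(4,5): no bracket -> illegal
W mobility = 7

Answer: B=8 W=7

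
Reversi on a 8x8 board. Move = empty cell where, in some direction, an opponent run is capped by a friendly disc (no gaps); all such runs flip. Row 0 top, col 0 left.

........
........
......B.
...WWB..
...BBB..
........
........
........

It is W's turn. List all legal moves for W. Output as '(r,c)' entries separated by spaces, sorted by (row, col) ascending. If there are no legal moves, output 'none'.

Answer: (3,6) (5,2) (5,3) (5,4) (5,5) (5,6)

Derivation:
(1,5): no bracket -> illegal
(1,6): no bracket -> illegal
(1,7): no bracket -> illegal
(2,4): no bracket -> illegal
(2,5): no bracket -> illegal
(2,7): no bracket -> illegal
(3,2): no bracket -> illegal
(3,6): flips 1 -> legal
(3,7): no bracket -> illegal
(4,2): no bracket -> illegal
(4,6): no bracket -> illegal
(5,2): flips 1 -> legal
(5,3): flips 1 -> legal
(5,4): flips 1 -> legal
(5,5): flips 1 -> legal
(5,6): flips 1 -> legal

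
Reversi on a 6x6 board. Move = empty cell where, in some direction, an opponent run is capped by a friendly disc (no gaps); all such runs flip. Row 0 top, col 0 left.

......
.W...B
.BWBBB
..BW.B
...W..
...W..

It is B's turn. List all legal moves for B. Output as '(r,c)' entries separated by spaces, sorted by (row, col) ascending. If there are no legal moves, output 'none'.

(0,0): no bracket -> illegal
(0,1): flips 1 -> legal
(0,2): no bracket -> illegal
(1,0): no bracket -> illegal
(1,2): flips 1 -> legal
(1,3): no bracket -> illegal
(2,0): no bracket -> illegal
(3,1): no bracket -> illegal
(3,4): flips 1 -> legal
(4,2): flips 1 -> legal
(4,4): no bracket -> illegal
(5,2): no bracket -> illegal
(5,4): flips 1 -> legal

Answer: (0,1) (1,2) (3,4) (4,2) (5,4)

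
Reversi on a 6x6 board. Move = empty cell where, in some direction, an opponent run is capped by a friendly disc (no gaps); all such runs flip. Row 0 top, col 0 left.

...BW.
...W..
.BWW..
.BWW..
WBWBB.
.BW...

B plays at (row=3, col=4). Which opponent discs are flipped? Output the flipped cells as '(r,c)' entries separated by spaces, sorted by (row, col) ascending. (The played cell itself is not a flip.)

Dir NW: opp run (2,3), next='.' -> no flip
Dir N: first cell '.' (not opp) -> no flip
Dir NE: first cell '.' (not opp) -> no flip
Dir W: opp run (3,3) (3,2) capped by B -> flip
Dir E: first cell '.' (not opp) -> no flip
Dir SW: first cell 'B' (not opp) -> no flip
Dir S: first cell 'B' (not opp) -> no flip
Dir SE: first cell '.' (not opp) -> no flip

Answer: (3,2) (3,3)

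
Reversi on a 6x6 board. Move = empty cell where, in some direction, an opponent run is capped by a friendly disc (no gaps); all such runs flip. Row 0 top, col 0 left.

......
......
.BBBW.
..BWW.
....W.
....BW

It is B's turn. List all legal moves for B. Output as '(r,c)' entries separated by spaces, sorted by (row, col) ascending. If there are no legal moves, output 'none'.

(1,3): no bracket -> illegal
(1,4): flips 3 -> legal
(1,5): no bracket -> illegal
(2,5): flips 1 -> legal
(3,5): flips 2 -> legal
(4,2): no bracket -> illegal
(4,3): flips 1 -> legal
(4,5): flips 1 -> legal
(5,3): no bracket -> illegal

Answer: (1,4) (2,5) (3,5) (4,3) (4,5)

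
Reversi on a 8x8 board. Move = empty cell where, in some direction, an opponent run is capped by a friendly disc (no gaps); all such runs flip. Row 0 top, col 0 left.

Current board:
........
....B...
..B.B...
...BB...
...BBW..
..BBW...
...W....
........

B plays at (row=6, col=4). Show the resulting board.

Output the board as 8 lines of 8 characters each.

Answer: ........
....B...
..B.B...
...BB...
...BBW..
..BBB...
...WB...
........

Derivation:
Place B at (6,4); scan 8 dirs for brackets.
Dir NW: first cell 'B' (not opp) -> no flip
Dir N: opp run (5,4) capped by B -> flip
Dir NE: first cell '.' (not opp) -> no flip
Dir W: opp run (6,3), next='.' -> no flip
Dir E: first cell '.' (not opp) -> no flip
Dir SW: first cell '.' (not opp) -> no flip
Dir S: first cell '.' (not opp) -> no flip
Dir SE: first cell '.' (not opp) -> no flip
All flips: (5,4)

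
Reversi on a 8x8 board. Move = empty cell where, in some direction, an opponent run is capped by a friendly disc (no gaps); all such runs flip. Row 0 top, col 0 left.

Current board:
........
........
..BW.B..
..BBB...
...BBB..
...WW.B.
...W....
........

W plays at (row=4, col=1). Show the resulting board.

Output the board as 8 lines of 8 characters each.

Place W at (4,1); scan 8 dirs for brackets.
Dir NW: first cell '.' (not opp) -> no flip
Dir N: first cell '.' (not opp) -> no flip
Dir NE: opp run (3,2) capped by W -> flip
Dir W: first cell '.' (not opp) -> no flip
Dir E: first cell '.' (not opp) -> no flip
Dir SW: first cell '.' (not opp) -> no flip
Dir S: first cell '.' (not opp) -> no flip
Dir SE: first cell '.' (not opp) -> no flip
All flips: (3,2)

Answer: ........
........
..BW.B..
..WBB...
.W.BBB..
...WW.B.
...W....
........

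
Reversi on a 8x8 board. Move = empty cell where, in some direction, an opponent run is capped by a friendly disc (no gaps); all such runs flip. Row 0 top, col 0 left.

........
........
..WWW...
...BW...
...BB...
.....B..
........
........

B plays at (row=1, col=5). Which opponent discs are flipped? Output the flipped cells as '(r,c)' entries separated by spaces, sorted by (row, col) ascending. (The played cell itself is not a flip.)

Dir NW: first cell '.' (not opp) -> no flip
Dir N: first cell '.' (not opp) -> no flip
Dir NE: first cell '.' (not opp) -> no flip
Dir W: first cell '.' (not opp) -> no flip
Dir E: first cell '.' (not opp) -> no flip
Dir SW: opp run (2,4) capped by B -> flip
Dir S: first cell '.' (not opp) -> no flip
Dir SE: first cell '.' (not opp) -> no flip

Answer: (2,4)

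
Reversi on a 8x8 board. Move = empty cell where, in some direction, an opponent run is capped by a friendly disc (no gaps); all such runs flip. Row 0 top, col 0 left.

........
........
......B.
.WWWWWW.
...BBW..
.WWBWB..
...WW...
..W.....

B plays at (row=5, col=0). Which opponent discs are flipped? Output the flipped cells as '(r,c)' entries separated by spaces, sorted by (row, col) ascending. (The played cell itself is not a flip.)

Answer: (5,1) (5,2)

Derivation:
Dir NW: edge -> no flip
Dir N: first cell '.' (not opp) -> no flip
Dir NE: first cell '.' (not opp) -> no flip
Dir W: edge -> no flip
Dir E: opp run (5,1) (5,2) capped by B -> flip
Dir SW: edge -> no flip
Dir S: first cell '.' (not opp) -> no flip
Dir SE: first cell '.' (not opp) -> no flip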